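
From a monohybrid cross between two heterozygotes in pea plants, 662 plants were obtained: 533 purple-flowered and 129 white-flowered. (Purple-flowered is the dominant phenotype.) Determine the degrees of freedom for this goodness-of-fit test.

1

For a monohybrid cross between heterozygotes with complete dominance, the expected phenotypic ratio is 3:1.
A goodness-of-fit test with 2 phenotype classes has df = 2 − 1 = 1.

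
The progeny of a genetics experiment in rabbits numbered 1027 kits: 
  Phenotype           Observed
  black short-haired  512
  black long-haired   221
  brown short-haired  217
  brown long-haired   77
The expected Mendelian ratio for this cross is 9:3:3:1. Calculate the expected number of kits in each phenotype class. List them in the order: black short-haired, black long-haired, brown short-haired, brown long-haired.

Total ratio parts = 16. Expected numbers out of 1027:
  black short-haired: 1027 × 9/16 = 577.6875
  black long-haired: 1027 × 3/16 = 192.5625
  brown short-haired: 1027 × 3/16 = 192.5625
  brown long-haired: 1027 × 1/16 = 64.1875

577.6875, 192.5625, 192.5625, 64.1875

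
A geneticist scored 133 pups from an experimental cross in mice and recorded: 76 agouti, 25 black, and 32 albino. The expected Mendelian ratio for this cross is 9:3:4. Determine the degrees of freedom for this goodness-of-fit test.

2

A goodness-of-fit test with 3 phenotype classes has df = 3 − 1 = 2.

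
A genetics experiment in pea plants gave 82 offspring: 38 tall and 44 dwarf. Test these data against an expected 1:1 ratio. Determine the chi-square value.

0.439

Expected counts for N = 82 under a 1:1 ratio (total parts = 2):
  tall: 82 × 1/2 = 41
  dwarf: 82 × 1/2 = 41
χ² = Σ (O − E)² / E
  tall: (38 − 41)² / 41 = 0.2195
  dwarf: (44 − 41)² / 41 = 0.2195
χ² = 0.2195 + 0.2195 = 0.439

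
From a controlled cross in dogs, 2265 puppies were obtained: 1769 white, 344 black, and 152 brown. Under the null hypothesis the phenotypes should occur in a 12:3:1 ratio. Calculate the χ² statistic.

19.005

Under the 12:3:1 hypothesis (Σ ratio = 16, N = 2265):
  white: 2265 × 12/16 = 1698.75
  black: 2265 × 3/16 = 424.6875
  brown: 2265 × 1/16 = 141.5625
χ² = Σ (O − E)² / E
  white: (1769 − 1698.75)² / 1698.75 = 2.9051
  black: (344 − 424.6875)² / 424.6875 = 15.3300
  brown: (152 − 141.5625)² / 141.5625 = 0.7696
χ² = 2.9051 + 15.3300 + 0.7696 = 19.0047 ≈ 19.005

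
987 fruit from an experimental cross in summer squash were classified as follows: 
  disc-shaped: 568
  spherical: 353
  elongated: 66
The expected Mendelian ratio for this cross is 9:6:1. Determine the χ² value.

1.390

Under the 9:6:1 hypothesis (Σ ratio = 16, N = 987):
  disc-shaped: 987 × 9/16 = 555.1875
  spherical: 987 × 6/16 = 370.125
  elongated: 987 × 1/16 = 61.6875
χ² = Σ (O − E)² / E
  disc-shaped: (568 − 555.1875)² / 555.1875 = 0.2957
  spherical: (353 − 370.125)² / 370.125 = 0.7923
  elongated: (66 − 61.6875)² / 61.6875 = 0.3015
χ² = 0.2957 + 0.7923 + 0.3015 = 1.3895 ≈ 1.390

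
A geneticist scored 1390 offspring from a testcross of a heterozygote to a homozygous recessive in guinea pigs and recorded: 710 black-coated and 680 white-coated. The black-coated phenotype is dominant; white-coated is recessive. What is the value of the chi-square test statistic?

0.647

A testcross of a heterozygote (Aa × aa) gives a 1:1 phenotypic ratio.
The 1:1 ratio has 2 parts, so with N = 1390 the expected counts are:
  black-coated: 1390 × 1/2 = 695
  white-coated: 1390 × 1/2 = 695
χ² = Σ (O − E)² / E
  black-coated: (710 − 695)² / 695 = 0.3237
  white-coated: (680 − 695)² / 695 = 0.3237
χ² = 0.3237 + 0.3237 = 0.6474 ≈ 0.647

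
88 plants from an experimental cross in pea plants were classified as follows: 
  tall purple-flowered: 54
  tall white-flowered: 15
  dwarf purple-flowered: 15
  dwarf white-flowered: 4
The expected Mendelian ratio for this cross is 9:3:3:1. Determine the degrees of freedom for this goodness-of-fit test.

3

A goodness-of-fit test with 4 phenotype classes has df = 4 − 1 = 3.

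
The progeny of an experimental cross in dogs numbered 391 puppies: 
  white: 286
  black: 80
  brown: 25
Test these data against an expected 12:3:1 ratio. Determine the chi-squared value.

0.802

Expected counts for N = 391 under a 12:3:1 ratio (total parts = 16):
  white: 391 × 12/16 = 293.25
  black: 391 × 3/16 = 73.3125
  brown: 391 × 1/16 = 24.4375
χ² = Σ (O − E)² / E
  white: (286 − 293.25)² / 293.25 = 0.1792
  black: (80 − 73.3125)² / 73.3125 = 0.6100
  brown: (25 − 24.4375)² / 24.4375 = 0.0129
χ² = 0.1792 + 0.6100 + 0.0129 = 0.8021 ≈ 0.802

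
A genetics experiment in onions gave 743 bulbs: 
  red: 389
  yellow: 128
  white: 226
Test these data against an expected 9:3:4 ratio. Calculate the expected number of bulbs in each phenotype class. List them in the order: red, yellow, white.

Expected counts for N = 743 under a 9:3:4 ratio (total parts = 16):
  red: 743 × 9/16 = 417.9375
  yellow: 743 × 3/16 = 139.3125
  white: 743 × 4/16 = 185.75

417.9375, 139.3125, 185.75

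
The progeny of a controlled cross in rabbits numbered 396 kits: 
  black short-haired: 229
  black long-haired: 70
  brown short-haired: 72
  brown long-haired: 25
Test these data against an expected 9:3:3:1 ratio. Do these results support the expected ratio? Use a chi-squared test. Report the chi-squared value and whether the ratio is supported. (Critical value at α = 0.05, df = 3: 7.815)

Expected counts for N = 396 under a 9:3:3:1 ratio (total parts = 16):
  black short-haired: 396 × 9/16 = 222.75
  black long-haired: 396 × 3/16 = 74.25
  brown short-haired: 396 × 3/16 = 74.25
  brown long-haired: 396 × 1/16 = 24.75
χ² = Σ (O − E)² / E
  black short-haired: (229 − 222.75)² / 222.75 = 0.1754
  black long-haired: (70 − 74.25)² / 74.25 = 0.2433
  brown short-haired: (72 − 74.25)² / 74.25 = 0.0682
  brown long-haired: (25 − 24.75)² / 24.75 = 0.0025
χ² = 0.1754 + 0.2433 + 0.0682 + 0.0025 = 0.4894 ≈ 0.489
Degrees of freedom = 4 − 1 = 3; critical value at α = 0.05 is 7.815.
Since 0.489 < 7.815, we fail to reject the null hypothesis — the data are consistent with the 9:3:3:1 ratio.

0.489; consistent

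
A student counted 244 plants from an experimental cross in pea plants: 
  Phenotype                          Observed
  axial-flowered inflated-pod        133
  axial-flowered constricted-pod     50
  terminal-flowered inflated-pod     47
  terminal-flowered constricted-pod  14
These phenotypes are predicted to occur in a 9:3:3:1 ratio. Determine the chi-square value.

Total ratio parts = 16. Expected numbers out of 244:
  axial-flowered inflated-pod: 244 × 9/16 = 137.25
  axial-flowered constricted-pod: 244 × 3/16 = 45.75
  terminal-flowered inflated-pod: 244 × 3/16 = 45.75
  terminal-flowered constricted-pod: 244 × 1/16 = 15.25
χ² = Σ (O − E)² / E
  axial-flowered inflated-pod: (133 − 137.25)² / 137.25 = 0.1316
  axial-flowered constricted-pod: (50 − 45.75)² / 45.75 = 0.3948
  terminal-flowered inflated-pod: (47 − 45.75)² / 45.75 = 0.0342
  terminal-flowered constricted-pod: (14 − 15.25)² / 15.25 = 0.1025
χ² = 0.1316 + 0.3948 + 0.0342 + 0.1025 = 0.6631 ≈ 0.663

0.663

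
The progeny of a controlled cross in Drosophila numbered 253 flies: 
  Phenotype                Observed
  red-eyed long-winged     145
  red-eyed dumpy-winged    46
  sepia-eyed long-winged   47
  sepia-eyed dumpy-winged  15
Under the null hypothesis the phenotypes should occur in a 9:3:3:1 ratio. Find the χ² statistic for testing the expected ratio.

0.140

Total ratio parts = 16. Expected numbers out of 253:
  red-eyed long-winged: 253 × 9/16 = 142.3125
  red-eyed dumpy-winged: 253 × 3/16 = 47.4375
  sepia-eyed long-winged: 253 × 3/16 = 47.4375
  sepia-eyed dumpy-winged: 253 × 1/16 = 15.8125
χ² = Σ (O − E)² / E
  red-eyed long-winged: (145 − 142.3125)² / 142.3125 = 0.0508
  red-eyed dumpy-winged: (46 − 47.4375)² / 47.4375 = 0.0436
  sepia-eyed long-winged: (47 − 47.4375)² / 47.4375 = 0.0040
  sepia-eyed dumpy-winged: (15 − 15.8125)² / 15.8125 = 0.0417
χ² = 0.0508 + 0.0436 + 0.0040 + 0.0417 = 0.1401 ≈ 0.140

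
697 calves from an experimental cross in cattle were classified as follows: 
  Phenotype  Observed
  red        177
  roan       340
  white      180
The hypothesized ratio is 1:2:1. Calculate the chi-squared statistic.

0.440

Under the 1:2:1 hypothesis (Σ ratio = 4, N = 697):
  red: 697 × 1/4 = 174.25
  roan: 697 × 2/4 = 348.5
  white: 697 × 1/4 = 174.25
χ² = Σ (O − E)² / E
  red: (177 − 174.25)² / 174.25 = 0.0434
  roan: (340 − 348.5)² / 348.5 = 0.2073
  white: (180 − 174.25)² / 174.25 = 0.1897
χ² = 0.0434 + 0.2073 + 0.1897 = 0.4404 ≈ 0.440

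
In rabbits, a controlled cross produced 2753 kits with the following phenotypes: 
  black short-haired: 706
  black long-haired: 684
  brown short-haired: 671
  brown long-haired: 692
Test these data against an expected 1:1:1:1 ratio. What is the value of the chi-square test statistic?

0.937

The 1:1:1:1 ratio has 4 parts, so with N = 2753 the expected counts are:
  black short-haired: 2753 × 1/4 = 688.25
  black long-haired: 2753 × 1/4 = 688.25
  brown short-haired: 2753 × 1/4 = 688.25
  brown long-haired: 2753 × 1/4 = 688.25
χ² = Σ (O − E)² / E
  black short-haired: (706 − 688.25)² / 688.25 = 0.4578
  black long-haired: (684 − 688.25)² / 688.25 = 0.0262
  brown short-haired: (671 − 688.25)² / 688.25 = 0.4323
  brown long-haired: (692 − 688.25)² / 688.25 = 0.0204
χ² = 0.4578 + 0.0262 + 0.4323 + 0.0204 = 0.9367 ≈ 0.937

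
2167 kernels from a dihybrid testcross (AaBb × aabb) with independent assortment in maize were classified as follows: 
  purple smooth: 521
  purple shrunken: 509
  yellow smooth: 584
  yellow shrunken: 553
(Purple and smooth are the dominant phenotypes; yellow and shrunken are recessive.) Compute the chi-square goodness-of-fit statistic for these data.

A dihybrid testcross with independent assortment gives a 1:1:1:1 ratio.
Expected counts for N = 2167 under a 1:1:1:1 ratio (total parts = 4):
  purple smooth: 2167 × 1/4 = 541.75
  purple shrunken: 2167 × 1/4 = 541.75
  yellow smooth: 2167 × 1/4 = 541.75
  yellow shrunken: 2167 × 1/4 = 541.75
χ² = Σ (O − E)² / E
  purple smooth: (521 − 541.75)² / 541.75 = 0.7948
  purple shrunken: (509 − 541.75)² / 541.75 = 1.9798
  yellow smooth: (584 − 541.75)² / 541.75 = 3.2950
  yellow shrunken: (553 − 541.75)² / 541.75 = 0.2336
χ² = 0.7948 + 1.9798 + 3.2950 + 0.2336 = 6.3032 ≈ 6.303

6.303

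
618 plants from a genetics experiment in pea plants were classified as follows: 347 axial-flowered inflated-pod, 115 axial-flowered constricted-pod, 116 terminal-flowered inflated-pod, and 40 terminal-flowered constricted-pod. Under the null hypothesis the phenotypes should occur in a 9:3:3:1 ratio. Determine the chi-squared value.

0.057

Total ratio parts = 16. Expected numbers out of 618:
  axial-flowered inflated-pod: 618 × 9/16 = 347.625
  axial-flowered constricted-pod: 618 × 3/16 = 115.875
  terminal-flowered inflated-pod: 618 × 3/16 = 115.875
  terminal-flowered constricted-pod: 618 × 1/16 = 38.625
χ² = Σ (O − E)² / E
  axial-flowered inflated-pod: (347 − 347.625)² / 347.625 = 0.0011
  axial-flowered constricted-pod: (115 − 115.875)² / 115.875 = 0.0066
  terminal-flowered inflated-pod: (116 − 115.875)² / 115.875 = 0.0001
  terminal-flowered constricted-pod: (40 − 38.625)² / 38.625 = 0.0489
χ² = 0.0011 + 0.0066 + 0.0001 + 0.0489 = 0.0567 ≈ 0.057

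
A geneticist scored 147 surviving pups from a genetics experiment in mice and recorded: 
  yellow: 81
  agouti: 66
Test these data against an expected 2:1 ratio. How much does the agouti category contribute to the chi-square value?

Expected counts for N = 147 under a 2:1 ratio (total parts = 3):
  yellow: 147 × 2/3 = 98
  agouti: 147 × 1/3 = 49
Contribution of agouti: (66 − 49)² / 49 = 5.8980

5.898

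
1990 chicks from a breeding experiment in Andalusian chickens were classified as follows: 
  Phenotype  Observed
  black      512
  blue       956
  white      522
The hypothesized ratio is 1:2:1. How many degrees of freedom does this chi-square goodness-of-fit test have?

2

A goodness-of-fit test with 3 phenotype classes has df = 3 − 1 = 2.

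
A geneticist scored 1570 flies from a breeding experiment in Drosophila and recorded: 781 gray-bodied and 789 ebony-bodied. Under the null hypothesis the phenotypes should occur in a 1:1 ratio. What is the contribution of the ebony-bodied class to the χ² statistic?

0.020

Under the 1:1 hypothesis (Σ ratio = 2, N = 1570):
  gray-bodied: 1570 × 1/2 = 785
  ebony-bodied: 1570 × 1/2 = 785
Contribution of ebony-bodied: (789 − 785)² / 785 = 0.0204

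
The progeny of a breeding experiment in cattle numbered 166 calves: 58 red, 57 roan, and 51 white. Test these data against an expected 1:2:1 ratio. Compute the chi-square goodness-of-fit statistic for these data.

16.880

The 1:2:1 ratio has 4 parts, so with N = 166 the expected counts are:
  red: 166 × 1/4 = 41.5
  roan: 166 × 2/4 = 83
  white: 166 × 1/4 = 41.5
χ² = Σ (O − E)² / E
  red: (58 − 41.5)² / 41.5 = 6.5602
  roan: (57 − 83)² / 83 = 8.1446
  white: (51 − 41.5)² / 41.5 = 2.1747
χ² = 6.5602 + 8.1446 + 2.1747 = 16.8795 ≈ 16.880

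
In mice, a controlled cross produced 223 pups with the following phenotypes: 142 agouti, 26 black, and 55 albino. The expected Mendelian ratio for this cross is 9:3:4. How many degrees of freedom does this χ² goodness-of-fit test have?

2

A goodness-of-fit test with 3 phenotype classes has df = 3 − 1 = 2.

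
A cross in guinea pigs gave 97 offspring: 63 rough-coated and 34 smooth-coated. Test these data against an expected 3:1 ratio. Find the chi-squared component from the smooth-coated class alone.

Expected counts for N = 97 under a 3:1 ratio (total parts = 4):
  rough-coated: 97 × 3/4 = 72.75
  smooth-coated: 97 × 1/4 = 24.25
Contribution of smooth-coated: (34 − 24.25)² / 24.25 = 3.9201

3.920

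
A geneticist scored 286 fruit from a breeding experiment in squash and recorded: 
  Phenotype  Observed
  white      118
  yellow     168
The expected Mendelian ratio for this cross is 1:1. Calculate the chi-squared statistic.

8.741

The 1:1 ratio has 2 parts, so with N = 286 the expected counts are:
  white: 286 × 1/2 = 143
  yellow: 286 × 1/2 = 143
χ² = Σ (O − E)² / E
  white: (118 − 143)² / 143 = 4.3706
  yellow: (168 − 143)² / 143 = 4.3706
χ² = 4.3706 + 4.3706 = 8.7412 ≈ 8.741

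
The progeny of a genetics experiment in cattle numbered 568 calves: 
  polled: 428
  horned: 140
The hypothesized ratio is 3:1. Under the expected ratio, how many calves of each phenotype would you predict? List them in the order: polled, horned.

Total ratio parts = 4. Expected numbers out of 568:
  polled: 568 × 3/4 = 426
  horned: 568 × 1/4 = 142

426, 142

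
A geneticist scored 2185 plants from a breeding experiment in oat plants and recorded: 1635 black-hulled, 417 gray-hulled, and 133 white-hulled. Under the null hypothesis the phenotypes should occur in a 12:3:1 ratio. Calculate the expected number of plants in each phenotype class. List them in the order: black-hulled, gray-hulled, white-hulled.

1638.75, 409.6875, 136.5625

Expected counts for N = 2185 under a 12:3:1 ratio (total parts = 16):
  black-hulled: 2185 × 12/16 = 1638.75
  gray-hulled: 2185 × 3/16 = 409.6875
  white-hulled: 2185 × 1/16 = 136.5625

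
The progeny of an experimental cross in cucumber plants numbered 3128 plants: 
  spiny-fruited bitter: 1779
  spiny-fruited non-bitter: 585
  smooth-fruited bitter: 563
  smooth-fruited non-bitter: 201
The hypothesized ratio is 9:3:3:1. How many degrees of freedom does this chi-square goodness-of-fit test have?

A goodness-of-fit test with 4 phenotype classes has df = 4 − 1 = 3.

3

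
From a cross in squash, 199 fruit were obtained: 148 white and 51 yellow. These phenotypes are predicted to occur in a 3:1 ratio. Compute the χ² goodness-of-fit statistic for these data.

Under the 3:1 hypothesis (Σ ratio = 4, N = 199):
  white: 199 × 3/4 = 149.25
  yellow: 199 × 1/4 = 49.75
χ² = Σ (O − E)² / E
  white: (148 − 149.25)² / 149.25 = 0.0105
  yellow: (51 − 49.75)² / 49.75 = 0.0314
χ² = 0.0105 + 0.0314 = 0.0419 ≈ 0.042

0.042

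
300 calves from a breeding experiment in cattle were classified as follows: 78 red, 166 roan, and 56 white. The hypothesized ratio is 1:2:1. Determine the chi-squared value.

The 1:2:1 ratio has 4 parts, so with N = 300 the expected counts are:
  red: 300 × 1/4 = 75
  roan: 300 × 2/4 = 150
  white: 300 × 1/4 = 75
χ² = Σ (O − E)² / E
  red: (78 − 75)² / 75 = 0.1200
  roan: (166 − 150)² / 150 = 1.7067
  white: (56 − 75)² / 75 = 4.8133
χ² = 0.1200 + 1.7067 + 4.8133 = 6.640

6.640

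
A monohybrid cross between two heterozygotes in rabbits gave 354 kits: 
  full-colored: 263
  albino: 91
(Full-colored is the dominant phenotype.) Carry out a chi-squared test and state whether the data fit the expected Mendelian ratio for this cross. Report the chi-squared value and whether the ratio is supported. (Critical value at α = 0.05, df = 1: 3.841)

0.094; consistent

For a monohybrid cross between heterozygotes with complete dominance, the expected phenotypic ratio is 3:1.
Expected counts for N = 354 under a 3:1 ratio (total parts = 4):
  full-colored: 354 × 3/4 = 265.5
  albino: 354 × 1/4 = 88.5
χ² = Σ (O − E)² / E
  full-colored: (263 − 265.5)² / 265.5 = 0.0235
  albino: (91 − 88.5)² / 88.5 = 0.0706
χ² = 0.0235 + 0.0706 = 0.0941 ≈ 0.094
Degrees of freedom = 2 − 1 = 1; critical value at α = 0.05 is 3.841.
Since 0.094 < 3.841, we fail to reject the null hypothesis — the data are consistent with the 3:1 ratio.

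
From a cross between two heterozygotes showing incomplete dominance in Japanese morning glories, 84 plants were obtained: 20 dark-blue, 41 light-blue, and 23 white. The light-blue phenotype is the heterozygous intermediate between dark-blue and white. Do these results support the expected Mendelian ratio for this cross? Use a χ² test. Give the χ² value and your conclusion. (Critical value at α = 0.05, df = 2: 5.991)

0.262; consistent

With incomplete dominance, a heterozygote × heterozygote cross gives a 1:2:1 phenotypic ratio.
Expected counts for N = 84 under a 1:2:1 ratio (total parts = 4):
  dark-blue: 84 × 1/4 = 21
  light-blue: 84 × 2/4 = 42
  white: 84 × 1/4 = 21
χ² = Σ (O − E)² / E
  dark-blue: (20 − 21)² / 21 = 0.0476
  light-blue: (41 − 42)² / 42 = 0.0238
  white: (23 − 21)² / 21 = 0.1905
χ² = 0.0476 + 0.0238 + 0.1905 = 0.2619 ≈ 0.262
Degrees of freedom = 3 − 1 = 2; critical value at α = 0.05 is 5.991.
Since 0.262 < 5.991, we fail to reject the null hypothesis — the data are consistent with the 1:2:1 ratio.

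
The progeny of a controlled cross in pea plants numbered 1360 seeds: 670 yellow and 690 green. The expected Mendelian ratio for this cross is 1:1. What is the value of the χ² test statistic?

0.294

The 1:1 ratio has 2 parts, so with N = 1360 the expected counts are:
  yellow: 1360 × 1/2 = 680
  green: 1360 × 1/2 = 680
χ² = Σ (O − E)² / E
  yellow: (670 − 680)² / 680 = 0.1471
  green: (690 − 680)² / 680 = 0.1471
χ² = 0.1471 + 0.1471 = 0.2942 ≈ 0.294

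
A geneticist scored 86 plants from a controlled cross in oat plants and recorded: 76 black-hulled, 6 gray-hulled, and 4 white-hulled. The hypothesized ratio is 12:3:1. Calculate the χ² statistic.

Under the 12:3:1 hypothesis (Σ ratio = 16, N = 86):
  black-hulled: 86 × 12/16 = 64.5
  gray-hulled: 86 × 3/16 = 16.125
  white-hulled: 86 × 1/16 = 5.375
χ² = Σ (O − E)² / E
  black-hulled: (76 − 64.5)² / 64.5 = 2.0504
  gray-hulled: (6 − 16.125)² / 16.125 = 6.3576
  white-hulled: (4 − 5.375)² / 5.375 = 0.3517
χ² = 2.0504 + 6.3576 + 0.3517 = 8.7597 ≈ 8.760

8.760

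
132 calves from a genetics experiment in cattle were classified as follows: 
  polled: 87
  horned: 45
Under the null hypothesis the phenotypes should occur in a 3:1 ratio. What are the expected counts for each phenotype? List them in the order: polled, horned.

99, 33

Expected counts for N = 132 under a 3:1 ratio (total parts = 4):
  polled: 132 × 3/4 = 99
  horned: 132 × 1/4 = 33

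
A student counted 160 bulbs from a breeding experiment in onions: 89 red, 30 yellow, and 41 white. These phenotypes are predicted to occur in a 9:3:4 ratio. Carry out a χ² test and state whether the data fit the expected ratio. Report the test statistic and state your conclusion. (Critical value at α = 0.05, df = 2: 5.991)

0.036; consistent

The 9:3:4 ratio has 16 parts, so with N = 160 the expected counts are:
  red: 160 × 9/16 = 90
  yellow: 160 × 3/16 = 30
  white: 160 × 4/16 = 40
χ² = Σ (O − E)² / E
  red: (89 − 90)² / 90 = 0.0111
  yellow: (30 − 30)² / 30 = 0.0000
  white: (41 − 40)² / 40 = 0.0250
χ² = 0.0111 + 0.0000 + 0.0250 = 0.0361 ≈ 0.036
Degrees of freedom = 3 − 1 = 2; critical value at α = 0.05 is 5.991.
Since 0.036 < 5.991, we fail to reject the null hypothesis — the data are consistent with the 9:3:4 ratio.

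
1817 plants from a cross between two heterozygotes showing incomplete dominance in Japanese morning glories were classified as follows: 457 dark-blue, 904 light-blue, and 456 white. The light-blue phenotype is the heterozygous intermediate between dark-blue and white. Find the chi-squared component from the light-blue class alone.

0.022

With incomplete dominance, a heterozygote × heterozygote cross gives a 1:2:1 phenotypic ratio.
Total ratio parts = 4. Expected numbers out of 1817:
  dark-blue: 1817 × 1/4 = 454.25
  light-blue: 1817 × 2/4 = 908.5
  white: 1817 × 1/4 = 454.25
Contribution of light-blue: (904 − 908.5)² / 908.5 = 0.0223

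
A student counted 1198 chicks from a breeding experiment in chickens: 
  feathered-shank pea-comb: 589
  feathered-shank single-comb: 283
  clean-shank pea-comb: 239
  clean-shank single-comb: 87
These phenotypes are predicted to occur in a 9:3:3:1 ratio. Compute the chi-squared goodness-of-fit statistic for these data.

Total ratio parts = 16. Expected numbers out of 1198:
  feathered-shank pea-comb: 1198 × 9/16 = 673.875
  feathered-shank single-comb: 1198 × 3/16 = 224.625
  clean-shank pea-comb: 1198 × 3/16 = 224.625
  clean-shank single-comb: 1198 × 1/16 = 74.875
χ² = Σ (O − E)² / E
  feathered-shank pea-comb: (589 − 673.875)² / 673.875 = 10.6901
  feathered-shank single-comb: (283 − 224.625)² / 224.625 = 15.1704
  clean-shank pea-comb: (239 − 224.625)² / 224.625 = 0.9199
  clean-shank single-comb: (87 − 74.875)² / 74.875 = 1.9635
χ² = 10.6901 + 15.1704 + 0.9199 + 1.9635 = 28.7439 ≈ 28.744

28.744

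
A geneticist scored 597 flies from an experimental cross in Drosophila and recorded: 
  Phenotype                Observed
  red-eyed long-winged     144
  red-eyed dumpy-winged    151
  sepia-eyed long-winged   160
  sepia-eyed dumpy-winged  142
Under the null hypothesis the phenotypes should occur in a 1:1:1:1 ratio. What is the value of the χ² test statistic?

1.332

Total ratio parts = 4. Expected numbers out of 597:
  red-eyed long-winged: 597 × 1/4 = 149.25
  red-eyed dumpy-winged: 597 × 1/4 = 149.25
  sepia-eyed long-winged: 597 × 1/4 = 149.25
  sepia-eyed dumpy-winged: 597 × 1/4 = 149.25
χ² = Σ (O − E)² / E
  red-eyed long-winged: (144 − 149.25)² / 149.25 = 0.1847
  red-eyed dumpy-winged: (151 − 149.25)² / 149.25 = 0.0205
  sepia-eyed long-winged: (160 − 149.25)² / 149.25 = 0.7743
  sepia-eyed dumpy-winged: (142 − 149.25)² / 149.25 = 0.3522
χ² = 0.1847 + 0.0205 + 0.7743 + 0.3522 = 1.3317 ≈ 1.332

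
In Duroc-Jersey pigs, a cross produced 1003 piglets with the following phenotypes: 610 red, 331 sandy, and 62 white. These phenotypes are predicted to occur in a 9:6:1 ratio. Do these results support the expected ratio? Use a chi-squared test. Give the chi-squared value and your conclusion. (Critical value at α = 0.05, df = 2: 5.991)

9.141; not consistent

Expected counts for N = 1003 under a 9:6:1 ratio (total parts = 16):
  red: 1003 × 9/16 = 564.1875
  sandy: 1003 × 6/16 = 376.125
  white: 1003 × 1/16 = 62.6875
χ² = Σ (O − E)² / E
  red: (610 − 564.1875)² / 564.1875 = 3.7200
  sandy: (331 − 376.125)² / 376.125 = 5.4138
  white: (62 − 62.6875)² / 62.6875 = 0.0075
χ² = 3.7200 + 5.4138 + 0.0075 = 9.1413 ≈ 9.141
Degrees of freedom = 3 − 1 = 2; critical value at α = 0.05 is 5.991.
Since 9.141 > 5.991, we reject the null hypothesis — the data do not fit the 9:6:1 ratio.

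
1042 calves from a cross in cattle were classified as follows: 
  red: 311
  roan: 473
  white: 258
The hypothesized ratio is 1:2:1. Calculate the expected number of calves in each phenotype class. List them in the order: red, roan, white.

Expected counts for N = 1042 under a 1:2:1 ratio (total parts = 4):
  red: 1042 × 1/4 = 260.5
  roan: 1042 × 2/4 = 521
  white: 1042 × 1/4 = 260.5

260.5, 521, 260.5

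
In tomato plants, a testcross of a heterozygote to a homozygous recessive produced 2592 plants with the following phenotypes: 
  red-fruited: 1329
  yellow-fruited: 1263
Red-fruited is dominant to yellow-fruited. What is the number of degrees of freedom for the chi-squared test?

1

A testcross of a heterozygote (Aa × aa) gives a 1:1 phenotypic ratio.
A goodness-of-fit test with 2 phenotype classes has df = 2 − 1 = 1.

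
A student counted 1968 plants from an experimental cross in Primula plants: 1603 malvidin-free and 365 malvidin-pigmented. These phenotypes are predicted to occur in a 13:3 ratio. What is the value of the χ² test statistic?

0.053

Under the 13:3 hypothesis (Σ ratio = 16, N = 1968):
  malvidin-free: 1968 × 13/16 = 1599
  malvidin-pigmented: 1968 × 3/16 = 369
χ² = Σ (O − E)² / E
  malvidin-free: (1603 − 1599)² / 1599 = 0.0100
  malvidin-pigmented: (365 − 369)² / 369 = 0.0434
χ² = 0.0100 + 0.0434 = 0.0534 ≈ 0.053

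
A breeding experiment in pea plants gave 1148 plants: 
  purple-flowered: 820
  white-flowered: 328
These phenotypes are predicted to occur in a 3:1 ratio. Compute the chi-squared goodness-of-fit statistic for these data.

Expected counts for N = 1148 under a 3:1 ratio (total parts = 4):
  purple-flowered: 1148 × 3/4 = 861
  white-flowered: 1148 × 1/4 = 287
χ² = Σ (O − E)² / E
  purple-flowered: (820 − 861)² / 861 = 1.9524
  white-flowered: (328 − 287)² / 287 = 5.8571
χ² = 1.9524 + 5.8571 = 7.8095 ≈ 7.810

7.810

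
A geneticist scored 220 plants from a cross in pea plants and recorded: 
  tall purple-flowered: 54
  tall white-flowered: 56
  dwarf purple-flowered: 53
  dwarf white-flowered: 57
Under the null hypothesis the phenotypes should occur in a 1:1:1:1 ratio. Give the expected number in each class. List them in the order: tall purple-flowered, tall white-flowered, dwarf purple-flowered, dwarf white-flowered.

Total ratio parts = 4. Expected numbers out of 220:
  tall purple-flowered: 220 × 1/4 = 55
  tall white-flowered: 220 × 1/4 = 55
  dwarf purple-flowered: 220 × 1/4 = 55
  dwarf white-flowered: 220 × 1/4 = 55

55, 55, 55, 55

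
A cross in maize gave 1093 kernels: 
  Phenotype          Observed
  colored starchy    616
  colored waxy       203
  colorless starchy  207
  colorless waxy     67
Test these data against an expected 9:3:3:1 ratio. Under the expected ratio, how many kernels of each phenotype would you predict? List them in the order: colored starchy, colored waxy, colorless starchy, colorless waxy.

The 9:3:3:1 ratio has 16 parts, so with N = 1093 the expected counts are:
  colored starchy: 1093 × 9/16 = 614.8125
  colored waxy: 1093 × 3/16 = 204.9375
  colorless starchy: 1093 × 3/16 = 204.9375
  colorless waxy: 1093 × 1/16 = 68.3125

614.8125, 204.9375, 204.9375, 68.3125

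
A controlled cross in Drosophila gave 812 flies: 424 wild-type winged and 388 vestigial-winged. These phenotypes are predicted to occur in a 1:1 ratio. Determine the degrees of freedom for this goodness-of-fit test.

1

A goodness-of-fit test with 2 phenotype classes has df = 2 − 1 = 1.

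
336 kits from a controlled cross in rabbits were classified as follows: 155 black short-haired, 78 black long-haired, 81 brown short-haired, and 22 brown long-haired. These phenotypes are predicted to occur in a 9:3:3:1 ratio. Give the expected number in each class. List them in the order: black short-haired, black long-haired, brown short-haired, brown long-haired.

189, 63, 63, 21

Total ratio parts = 16. Expected numbers out of 336:
  black short-haired: 336 × 9/16 = 189
  black long-haired: 336 × 3/16 = 63
  brown short-haired: 336 × 3/16 = 63
  brown long-haired: 336 × 1/16 = 21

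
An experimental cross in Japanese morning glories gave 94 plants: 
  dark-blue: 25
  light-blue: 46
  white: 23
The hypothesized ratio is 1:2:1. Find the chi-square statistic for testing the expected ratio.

0.128

The 1:2:1 ratio has 4 parts, so with N = 94 the expected counts are:
  dark-blue: 94 × 1/4 = 23.5
  light-blue: 94 × 2/4 = 47
  white: 94 × 1/4 = 23.5
χ² = Σ (O − E)² / E
  dark-blue: (25 − 23.5)² / 23.5 = 0.0957
  light-blue: (46 − 47)² / 47 = 0.0213
  white: (23 − 23.5)² / 23.5 = 0.0106
χ² = 0.0957 + 0.0213 + 0.0106 = 0.1276 ≈ 0.128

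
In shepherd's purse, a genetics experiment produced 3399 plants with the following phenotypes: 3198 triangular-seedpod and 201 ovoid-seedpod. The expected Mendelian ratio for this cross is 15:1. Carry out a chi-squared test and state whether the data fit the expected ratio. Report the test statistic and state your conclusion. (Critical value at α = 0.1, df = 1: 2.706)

0.657; consistent

Total ratio parts = 16. Expected numbers out of 3399:
  triangular-seedpod: 3399 × 15/16 = 3186.5625
  ovoid-seedpod: 3399 × 1/16 = 212.4375
χ² = Σ (O − E)² / E
  triangular-seedpod: (3198 − 3186.5625)² / 3186.5625 = 0.0411
  ovoid-seedpod: (201 − 212.4375)² / 212.4375 = 0.6158
χ² = 0.0411 + 0.6158 = 0.6569 ≈ 0.657
Degrees of freedom = 2 − 1 = 1; critical value at α = 0.1 is 2.706.
Since 0.657 < 2.706, we fail to reject the null hypothesis — the data are consistent with the 15:1 ratio.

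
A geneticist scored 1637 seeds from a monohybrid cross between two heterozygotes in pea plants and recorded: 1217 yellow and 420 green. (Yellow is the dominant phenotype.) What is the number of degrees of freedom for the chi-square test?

For a monohybrid cross between heterozygotes with complete dominance, the expected phenotypic ratio is 3:1.
A goodness-of-fit test with 2 phenotype classes has df = 2 − 1 = 1.

1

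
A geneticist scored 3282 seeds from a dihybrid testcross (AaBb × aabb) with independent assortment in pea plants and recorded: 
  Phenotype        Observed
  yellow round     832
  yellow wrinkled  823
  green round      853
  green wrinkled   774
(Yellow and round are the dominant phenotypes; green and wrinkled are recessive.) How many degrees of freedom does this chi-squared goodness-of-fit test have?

A dihybrid testcross with independent assortment gives a 1:1:1:1 ratio.
A goodness-of-fit test with 4 phenotype classes has df = 4 − 1 = 3.

3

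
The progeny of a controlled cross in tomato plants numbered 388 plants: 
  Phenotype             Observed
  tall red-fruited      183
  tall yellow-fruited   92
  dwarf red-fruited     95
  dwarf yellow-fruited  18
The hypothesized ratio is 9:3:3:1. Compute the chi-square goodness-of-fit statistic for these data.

19.203

Total ratio parts = 16. Expected numbers out of 388:
  tall red-fruited: 388 × 9/16 = 218.25
  tall yellow-fruited: 388 × 3/16 = 72.75
  dwarf red-fruited: 388 × 3/16 = 72.75
  dwarf yellow-fruited: 388 × 1/16 = 24.25
χ² = Σ (O − E)² / E
  tall red-fruited: (183 − 218.25)² / 218.25 = 5.6933
  tall yellow-fruited: (92 − 72.75)² / 72.75 = 5.0936
  dwarf red-fruited: (95 − 72.75)² / 72.75 = 6.8050
  dwarf yellow-fruited: (18 − 24.25)² / 24.25 = 1.6108
χ² = 5.6933 + 5.0936 + 6.8050 + 1.6108 = 19.2027 ≈ 19.203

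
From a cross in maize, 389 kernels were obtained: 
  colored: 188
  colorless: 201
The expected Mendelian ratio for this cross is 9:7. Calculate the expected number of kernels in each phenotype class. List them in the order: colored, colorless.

218.8125, 170.1875

The 9:7 ratio has 16 parts, so with N = 389 the expected counts are:
  colored: 389 × 9/16 = 218.8125
  colorless: 389 × 7/16 = 170.1875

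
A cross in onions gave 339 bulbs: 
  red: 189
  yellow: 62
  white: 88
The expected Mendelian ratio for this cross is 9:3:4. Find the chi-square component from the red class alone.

0.015

The 9:3:4 ratio has 16 parts, so with N = 339 the expected counts are:
  red: 339 × 9/16 = 190.6875
  yellow: 339 × 3/16 = 63.5625
  white: 339 × 4/16 = 84.75
Contribution of red: (189 − 190.6875)² / 190.6875 = 0.0149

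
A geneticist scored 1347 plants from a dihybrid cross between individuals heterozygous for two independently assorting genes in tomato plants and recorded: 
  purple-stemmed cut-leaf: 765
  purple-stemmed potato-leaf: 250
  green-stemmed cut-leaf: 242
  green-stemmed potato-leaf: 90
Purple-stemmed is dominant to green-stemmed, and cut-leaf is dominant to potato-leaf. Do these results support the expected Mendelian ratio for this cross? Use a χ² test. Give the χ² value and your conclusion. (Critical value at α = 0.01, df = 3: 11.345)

0.940; consistent

A dihybrid F₂ with independent assortment and complete dominance at both loci gives a 9:3:3:1 phenotypic ratio.
Total ratio parts = 16. Expected numbers out of 1347:
  purple-stemmed cut-leaf: 1347 × 9/16 = 757.6875
  purple-stemmed potato-leaf: 1347 × 3/16 = 252.5625
  green-stemmed cut-leaf: 1347 × 3/16 = 252.5625
  green-stemmed potato-leaf: 1347 × 1/16 = 84.1875
χ² = Σ (O − E)² / E
  purple-stemmed cut-leaf: (765 − 757.6875)² / 757.6875 = 0.0706
  purple-stemmed potato-leaf: (250 − 252.5625)² / 252.5625 = 0.0260
  green-stemmed cut-leaf: (242 − 252.5625)² / 252.5625 = 0.4417
  green-stemmed potato-leaf: (90 − 84.1875)² / 84.1875 = 0.4013
χ² = 0.0706 + 0.0260 + 0.4417 + 0.4013 = 0.9396 ≈ 0.940
Degrees of freedom = 4 − 1 = 3; critical value at α = 0.01 is 11.345.
Since 0.940 < 11.345, we fail to reject the null hypothesis — the data are consistent with the 9:3:3:1 ratio.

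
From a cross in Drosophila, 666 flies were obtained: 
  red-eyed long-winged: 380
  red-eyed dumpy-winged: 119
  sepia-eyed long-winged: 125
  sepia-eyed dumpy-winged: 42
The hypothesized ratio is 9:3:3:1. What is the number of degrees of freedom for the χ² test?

A goodness-of-fit test with 4 phenotype classes has df = 4 − 1 = 3.

3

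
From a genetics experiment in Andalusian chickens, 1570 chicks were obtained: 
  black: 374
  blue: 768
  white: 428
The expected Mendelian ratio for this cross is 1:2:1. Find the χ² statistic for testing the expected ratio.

Expected counts for N = 1570 under a 1:2:1 ratio (total parts = 4):
  black: 1570 × 1/4 = 392.5
  blue: 1570 × 2/4 = 785
  white: 1570 × 1/4 = 392.5
χ² = Σ (O − E)² / E
  black: (374 − 392.5)² / 392.5 = 0.8720
  blue: (768 − 785)² / 785 = 0.3682
  white: (428 − 392.5)² / 392.5 = 3.2108
χ² = 0.8720 + 0.3682 + 3.2108 = 4.451

4.451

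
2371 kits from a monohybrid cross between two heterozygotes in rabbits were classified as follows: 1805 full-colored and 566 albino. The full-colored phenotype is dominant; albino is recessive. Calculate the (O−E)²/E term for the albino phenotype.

For a monohybrid cross between heterozygotes with complete dominance, the expected phenotypic ratio is 3:1.
Total ratio parts = 4. Expected numbers out of 2371:
  full-colored: 2371 × 3/4 = 1778.25
  albino: 2371 × 1/4 = 592.75
Contribution of albino: (566 − 592.75)² / 592.75 = 1.2072

1.207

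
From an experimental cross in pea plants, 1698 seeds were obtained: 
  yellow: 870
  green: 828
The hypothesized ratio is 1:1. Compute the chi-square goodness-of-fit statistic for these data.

The 1:1 ratio has 2 parts, so with N = 1698 the expected counts are:
  yellow: 1698 × 1/2 = 849
  green: 1698 × 1/2 = 849
χ² = Σ (O − E)² / E
  yellow: (870 − 849)² / 849 = 0.5194
  green: (828 − 849)² / 849 = 0.5194
χ² = 0.5194 + 0.5194 = 1.0388 ≈ 1.039

1.039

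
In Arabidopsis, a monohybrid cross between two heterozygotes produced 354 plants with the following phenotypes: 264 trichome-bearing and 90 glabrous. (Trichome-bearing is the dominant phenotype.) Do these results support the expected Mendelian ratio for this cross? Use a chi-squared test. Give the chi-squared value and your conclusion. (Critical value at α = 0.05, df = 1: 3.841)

0.034; consistent

For a monohybrid cross between heterozygotes with complete dominance, the expected phenotypic ratio is 3:1.
Expected counts for N = 354 under a 3:1 ratio (total parts = 4):
  trichome-bearing: 354 × 3/4 = 265.5
  glabrous: 354 × 1/4 = 88.5
χ² = Σ (O − E)² / E
  trichome-bearing: (264 − 265.5)² / 265.5 = 0.0085
  glabrous: (90 − 88.5)² / 88.5 = 0.0254
χ² = 0.0085 + 0.0254 = 0.0339 ≈ 0.034
Degrees of freedom = 2 − 1 = 1; critical value at α = 0.05 is 3.841.
Since 0.034 < 3.841, we fail to reject the null hypothesis — the data are consistent with the 3:1 ratio.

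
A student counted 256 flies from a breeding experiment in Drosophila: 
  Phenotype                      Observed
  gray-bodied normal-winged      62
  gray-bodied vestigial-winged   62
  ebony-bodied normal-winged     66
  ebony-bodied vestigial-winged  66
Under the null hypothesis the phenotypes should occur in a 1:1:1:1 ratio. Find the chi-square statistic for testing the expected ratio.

0.250

The 1:1:1:1 ratio has 4 parts, so with N = 256 the expected counts are:
  gray-bodied normal-winged: 256 × 1/4 = 64
  gray-bodied vestigial-winged: 256 × 1/4 = 64
  ebony-bodied normal-winged: 256 × 1/4 = 64
  ebony-bodied vestigial-winged: 256 × 1/4 = 64
χ² = Σ (O − E)² / E
  gray-bodied normal-winged: (62 − 64)² / 64 = 0.0625
  gray-bodied vestigial-winged: (62 − 64)² / 64 = 0.0625
  ebony-bodied normal-winged: (66 − 64)² / 64 = 0.0625
  ebony-bodied vestigial-winged: (66 − 64)² / 64 = 0.0625
χ² = 0.0625 + 0.0625 + 0.0625 + 0.0625 = 0.250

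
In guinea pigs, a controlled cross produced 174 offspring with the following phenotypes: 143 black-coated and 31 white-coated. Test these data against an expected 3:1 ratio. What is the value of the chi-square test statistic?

4.789

Total ratio parts = 4. Expected numbers out of 174:
  black-coated: 174 × 3/4 = 130.5
  white-coated: 174 × 1/4 = 43.5
χ² = Σ (O − E)² / E
  black-coated: (143 − 130.5)² / 130.5 = 1.1973
  white-coated: (31 − 43.5)² / 43.5 = 3.5920
χ² = 1.1973 + 3.5920 = 4.7893 ≈ 4.789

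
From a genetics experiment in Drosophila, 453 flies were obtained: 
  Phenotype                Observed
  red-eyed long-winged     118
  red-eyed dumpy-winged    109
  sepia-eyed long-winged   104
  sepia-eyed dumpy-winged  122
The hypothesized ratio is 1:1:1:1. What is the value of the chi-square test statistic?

1.790

Total ratio parts = 4. Expected numbers out of 453:
  red-eyed long-winged: 453 × 1/4 = 113.25
  red-eyed dumpy-winged: 453 × 1/4 = 113.25
  sepia-eyed long-winged: 453 × 1/4 = 113.25
  sepia-eyed dumpy-winged: 453 × 1/4 = 113.25
χ² = Σ (O − E)² / E
  red-eyed long-winged: (118 − 113.25)² / 113.25 = 0.1992
  red-eyed dumpy-winged: (109 − 113.25)² / 113.25 = 0.1595
  sepia-eyed long-winged: (104 − 113.25)² / 113.25 = 0.7555
  sepia-eyed dumpy-winged: (122 − 113.25)² / 113.25 = 0.6760
χ² = 0.1992 + 0.1595 + 0.7555 + 0.6760 = 1.7902 ≈ 1.790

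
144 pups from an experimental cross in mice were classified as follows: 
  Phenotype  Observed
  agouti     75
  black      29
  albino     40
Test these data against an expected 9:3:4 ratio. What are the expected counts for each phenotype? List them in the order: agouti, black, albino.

81, 27, 36

Expected counts for N = 144 under a 9:3:4 ratio (total parts = 16):
  agouti: 144 × 9/16 = 81
  black: 144 × 3/16 = 27
  albino: 144 × 4/16 = 36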